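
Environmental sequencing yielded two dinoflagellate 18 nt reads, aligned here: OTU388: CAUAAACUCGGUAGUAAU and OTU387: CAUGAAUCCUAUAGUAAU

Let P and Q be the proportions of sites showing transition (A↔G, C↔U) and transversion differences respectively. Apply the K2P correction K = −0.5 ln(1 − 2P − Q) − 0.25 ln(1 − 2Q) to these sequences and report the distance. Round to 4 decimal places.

0.3760

Mismatches occur at site 4 (A/G, transition), site 7 (C/U, transition), site 8 (U/C, transition), site 10 (G/U, transversion), site 11 (G/A, transition).
Of the 5 differences, 4 transitions and 1 transversion over 18 sites: P = 4/18 = 0.222222, Q = 1/18 = 0.055556.
d = −0.5·ln(0.500000) − 0.25·ln(0.888888) = −0.5·(-0.693147) − 0.25·(-0.117784) = 0.3760.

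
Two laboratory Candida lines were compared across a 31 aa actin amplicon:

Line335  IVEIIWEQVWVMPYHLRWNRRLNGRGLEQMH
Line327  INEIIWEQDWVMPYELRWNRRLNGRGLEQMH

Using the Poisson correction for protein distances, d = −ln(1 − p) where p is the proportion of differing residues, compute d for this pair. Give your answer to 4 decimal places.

0.1018

Mismatches occur at site 2 (V↔N), site 9 (V↔D), site 15 (H↔E).
p = 3/31 = 0.096774.
d = −ln(1 − 0.096774) = −ln(0.903226) = 0.1018.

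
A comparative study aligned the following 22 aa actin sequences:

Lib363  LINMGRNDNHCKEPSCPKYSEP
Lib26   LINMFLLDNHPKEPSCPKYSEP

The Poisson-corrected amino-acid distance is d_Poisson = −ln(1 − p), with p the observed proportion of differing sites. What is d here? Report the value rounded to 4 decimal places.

0.2007

The sequences differ at positions 5 (G/F), 6 (R/L), 7 (N/L), 11 (C/P).
p = 4/22 = 0.181818.
d = −ln(1 − 0.181818) = −ln(0.818182) = 0.2007.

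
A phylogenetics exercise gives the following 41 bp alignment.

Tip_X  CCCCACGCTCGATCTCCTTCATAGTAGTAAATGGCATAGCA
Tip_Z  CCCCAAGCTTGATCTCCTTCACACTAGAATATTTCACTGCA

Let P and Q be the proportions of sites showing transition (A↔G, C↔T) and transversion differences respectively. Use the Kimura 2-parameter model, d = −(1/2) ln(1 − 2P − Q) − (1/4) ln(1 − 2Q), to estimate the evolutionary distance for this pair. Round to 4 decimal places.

0.2951

The sequences differ at positions 6 (C/A, transversion), 10 (C/T, transition), 22 (T/C, transition), 24 (G/C, transversion), 28 (T/A, transversion), 30 (A/T, transversion), 33 (G/T, transversion), 34 (G/T, transversion), 37 (T/C, transition), 38 (A/T, transversion).
Of the 10 differences, 3 transitions and 7 transversions over 41 sites: P = 3/41 = 0.073171, Q = 7/41 = 0.170732.
d = −0.5·ln(0.682926) − 0.25·ln(0.658536) = −0.5·(-0.381369) − 0.25·(-0.417736) = 0.2951.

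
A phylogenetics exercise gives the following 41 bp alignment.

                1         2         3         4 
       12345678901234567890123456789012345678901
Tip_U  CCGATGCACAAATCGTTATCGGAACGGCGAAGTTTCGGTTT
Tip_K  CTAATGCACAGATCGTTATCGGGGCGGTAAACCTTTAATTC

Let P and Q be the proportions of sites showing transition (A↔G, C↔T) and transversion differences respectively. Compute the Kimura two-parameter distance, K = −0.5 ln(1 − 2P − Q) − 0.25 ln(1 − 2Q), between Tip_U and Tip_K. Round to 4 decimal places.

Differing sites — 2:C/T (Ti); 3:G/A (Ti); 11:A/G (Ti); 23:A/G (Ti); 24:A/G (Ti); 28:C/T (Ti); 29:G/A (Ti); 32:G/C (Tv); 33:T/C (Ti); 36:C/T (Ti); 37:G/A (Ti); 38:G/A (Ti); 41:T/C (Ti).
Of the 13 differences, 12 transitions and 1 transversion over 41 sites: P = 12/41 = 0.292683, Q = 1/41 = 0.024390.
d = −0.5·ln(0.390244) − 0.25·ln(0.951220) = −0.5·(-0.940983) − 0.25·(-0.050010) = 0.4830.

0.4830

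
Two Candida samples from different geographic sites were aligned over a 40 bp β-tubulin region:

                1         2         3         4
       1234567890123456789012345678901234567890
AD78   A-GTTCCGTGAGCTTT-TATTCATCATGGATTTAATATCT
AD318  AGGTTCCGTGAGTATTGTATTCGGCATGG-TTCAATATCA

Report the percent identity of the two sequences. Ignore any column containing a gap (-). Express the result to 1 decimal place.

83.8%

Excluding the 3 gap columns leaves 37 comparable sites.
The sequences differ at positions 13 (C/T), 14 (T/A), 23 (A/G), 24 (T/G), 33 (T/C), 40 (T/A).
31 of the 37 comparable sites match, so the percent identity is 31/37 × 100 = 83.8%.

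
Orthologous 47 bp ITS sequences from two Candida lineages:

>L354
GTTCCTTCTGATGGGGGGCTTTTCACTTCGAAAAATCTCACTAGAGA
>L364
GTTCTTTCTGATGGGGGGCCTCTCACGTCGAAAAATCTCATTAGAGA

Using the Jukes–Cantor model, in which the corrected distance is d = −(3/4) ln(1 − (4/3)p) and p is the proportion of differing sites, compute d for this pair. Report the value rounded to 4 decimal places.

Mismatches occur at site 5 (C→T), site 20 (T→C), site 22 (T→C), site 27 (T→G), site 41 (C→T).
p = 5/47 = 0.106383.
d = −0.75 · ln(1 − (4/3)·0.106383) = −0.75 · ln(0.858156) = −0.75 · (-0.152969) = 0.1147.

0.1147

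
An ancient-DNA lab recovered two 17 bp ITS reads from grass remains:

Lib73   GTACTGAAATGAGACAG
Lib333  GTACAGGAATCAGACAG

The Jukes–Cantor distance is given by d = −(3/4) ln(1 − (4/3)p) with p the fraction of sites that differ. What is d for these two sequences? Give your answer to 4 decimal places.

The sequences differ at positions 5 (T/A), 7 (A/G), 11 (G/C).
p = 3/17 = 0.176471.
d = −0.75 · ln(1 − (4/3)·0.176471) = −0.75 · ln(0.764705) = −0.75 · (-0.268265) = 0.2012.

0.2012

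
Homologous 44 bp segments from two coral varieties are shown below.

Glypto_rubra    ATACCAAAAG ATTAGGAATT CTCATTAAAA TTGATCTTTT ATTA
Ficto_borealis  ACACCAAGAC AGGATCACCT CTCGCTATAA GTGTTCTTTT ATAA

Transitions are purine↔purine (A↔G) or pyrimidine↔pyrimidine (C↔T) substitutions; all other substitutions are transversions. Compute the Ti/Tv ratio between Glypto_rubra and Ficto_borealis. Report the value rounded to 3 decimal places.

The sequences differ at positions 2 (T/C, transition), 8 (A/G, transition), 10 (G/C, transversion), 12 (T/G, transversion), 13 (T/G, transversion), 15 (G/T, transversion), 16 (G/C, transversion), 18 (A/C, transversion), 19 (T/C, transition), 24 (A/G, transition), 25 (T/C, transition), 28 (A/T, transversion), 31 (T/G, transversion), 34 (A/T, transversion), 43 (T/A, transversion).
Of the 15 differences, 5 transitions and 10 transversions, so Ti/Tv = 5/10 = 0.500.

0.500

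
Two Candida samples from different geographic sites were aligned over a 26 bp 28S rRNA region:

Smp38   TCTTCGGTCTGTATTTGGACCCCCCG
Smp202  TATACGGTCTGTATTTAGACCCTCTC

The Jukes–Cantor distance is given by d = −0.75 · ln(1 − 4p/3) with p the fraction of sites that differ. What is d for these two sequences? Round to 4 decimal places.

The sequences differ at positions 2 (C/A), 4 (T/A), 17 (G/A), 23 (C/T), 25 (C/T), 26 (G/C).
p = 6/26 = 0.230769.
d = −0.75 · ln(1 − (4/3)·0.230769) = −0.75 · ln(0.692308) = −0.75 · (-0.367724) = 0.2758.

0.2758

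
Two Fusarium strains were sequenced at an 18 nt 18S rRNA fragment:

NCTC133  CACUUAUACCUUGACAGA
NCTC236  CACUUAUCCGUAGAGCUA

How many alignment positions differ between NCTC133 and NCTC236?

The sequences differ at positions 8 (A/C), 10 (C/G), 12 (U/A), 15 (C/G), 16 (A/C), 17 (G/U).
That gives 6 mismatches out of 18 aligned sites, so the Hamming distance is 6.

6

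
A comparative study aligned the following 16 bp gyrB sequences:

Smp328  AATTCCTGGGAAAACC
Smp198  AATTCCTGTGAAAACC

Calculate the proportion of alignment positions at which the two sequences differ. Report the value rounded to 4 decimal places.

0.0625

A single mismatch occurs at site 9 (G→T).
There are 1 differences over 16 sites, so p = 1/16 = 0.0625.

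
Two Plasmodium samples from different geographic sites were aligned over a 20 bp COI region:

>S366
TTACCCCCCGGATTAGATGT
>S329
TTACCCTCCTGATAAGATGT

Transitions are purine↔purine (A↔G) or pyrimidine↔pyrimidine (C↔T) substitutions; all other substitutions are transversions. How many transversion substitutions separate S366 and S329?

2

Mismatches occur at site 7 (C/T, transition), site 10 (G/T, transversion), site 14 (T/A, transversion).
Of the 3 differences, 1 transition and 2 transversions, so the answer is 2.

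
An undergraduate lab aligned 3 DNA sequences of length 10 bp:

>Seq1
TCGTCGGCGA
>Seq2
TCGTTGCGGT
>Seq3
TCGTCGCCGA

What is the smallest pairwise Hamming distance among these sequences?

Pairwise Hamming distances:
  Seq1 vs Seq2: 4
  Seq1 vs Seq3: 1
  Seq2 vs Seq3: 3
The smallest is 1, between Seq1 and Seq3.

1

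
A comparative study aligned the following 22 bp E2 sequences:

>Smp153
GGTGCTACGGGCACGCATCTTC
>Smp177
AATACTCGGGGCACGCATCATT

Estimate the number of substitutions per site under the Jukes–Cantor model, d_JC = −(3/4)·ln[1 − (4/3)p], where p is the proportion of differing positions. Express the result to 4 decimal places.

0.4141

Differing sites — 1:G/A; 2:G/A; 4:G/A; 7:A/C; 8:C/G; 20:T/A; 22:C/T.
p = 7/22 = 0.318182.
d = −0.75 · ln(1 − (4/3)·0.318182) = −0.75 · ln(0.575757) = −0.75 · (-0.552070) = 0.4141.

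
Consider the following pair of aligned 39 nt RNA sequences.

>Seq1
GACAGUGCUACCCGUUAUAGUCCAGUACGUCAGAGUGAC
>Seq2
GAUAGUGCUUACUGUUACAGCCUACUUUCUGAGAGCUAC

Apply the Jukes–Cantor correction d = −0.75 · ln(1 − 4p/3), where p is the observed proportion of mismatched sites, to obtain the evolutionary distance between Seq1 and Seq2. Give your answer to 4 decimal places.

0.4885

Differing sites — 3:C/U; 10:A/U; 11:C/A; 13:C/U; 18:U/C; 21:U/C; 23:C/U; 25:G/C; 27:A/U; 28:C/U; 29:G/C; 31:C/G; 36:U/C; 37:G/U.
p = 14/39 = 0.358974.
d = −0.75 · ln(1 − (4/3)·0.358974) = −0.75 · ln(0.521368) = −0.75 · (-0.651299) = 0.4885.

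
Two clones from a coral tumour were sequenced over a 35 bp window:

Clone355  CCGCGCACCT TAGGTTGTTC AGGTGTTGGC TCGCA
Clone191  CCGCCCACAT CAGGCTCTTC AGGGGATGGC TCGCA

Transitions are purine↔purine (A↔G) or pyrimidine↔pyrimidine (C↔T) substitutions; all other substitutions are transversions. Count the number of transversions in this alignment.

5

Mismatches occur at site 5 (G↔C, transversion), site 9 (C↔A, transversion), site 11 (T↔C, transition), site 15 (T↔C, transition), site 17 (G↔C, transversion), site 24 (T↔G, transversion), site 26 (T↔A, transversion).
Of the 7 differences, 2 transitions and 5 transversions, so the answer is 5.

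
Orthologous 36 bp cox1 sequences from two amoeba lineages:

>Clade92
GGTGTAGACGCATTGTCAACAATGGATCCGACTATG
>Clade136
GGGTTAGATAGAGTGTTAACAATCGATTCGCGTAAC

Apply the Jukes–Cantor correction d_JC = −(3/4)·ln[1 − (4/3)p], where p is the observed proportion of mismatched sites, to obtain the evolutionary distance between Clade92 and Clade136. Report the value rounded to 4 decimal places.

0.4926

Differing sites — 3:T/G; 4:G/T; 9:C/T; 10:G/A; 11:C/G; 13:T/G; 17:C/T; 24:G/C; 28:C/T; 31:A/C; 32:C/G; 35:T/A; 36:G/C.
p = 13/36 = 0.361111.
d = −0.75 · ln(1 − (4/3)·0.361111) = −0.75 · ln(0.518519) = −0.75 · (-0.656779) = 0.4926.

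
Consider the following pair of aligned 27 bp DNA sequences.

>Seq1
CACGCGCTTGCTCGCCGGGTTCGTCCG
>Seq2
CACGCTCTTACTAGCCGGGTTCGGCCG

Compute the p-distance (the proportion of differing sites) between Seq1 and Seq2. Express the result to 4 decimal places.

The sequences differ at positions 6 (G/T), 10 (G/A), 13 (C/A), 24 (T/G).
There are 4 differences over 27 sites, so p = 4/27 = 0.1481.

0.1481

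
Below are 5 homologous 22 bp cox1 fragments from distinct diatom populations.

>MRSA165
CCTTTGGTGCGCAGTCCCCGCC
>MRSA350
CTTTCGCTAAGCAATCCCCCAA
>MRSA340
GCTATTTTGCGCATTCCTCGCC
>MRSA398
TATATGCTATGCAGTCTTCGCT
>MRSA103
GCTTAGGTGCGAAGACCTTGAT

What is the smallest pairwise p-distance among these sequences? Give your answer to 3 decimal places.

0.273

Pairwise Hamming distances:
  MRSA165 vs MRSA350: 9
  MRSA165 vs MRSA340: 6
  MRSA165 vs MRSA398: 9
  MRSA165 vs MRSA103: 8
  MRSA350 vs MRSA340: 13
  MRSA350 vs MRSA398: 11
  MRSA350 vs MRSA103: 13
  MRSA340 vs MRSA398: 9
  MRSA340 vs MRSA103: 10
  MRSA398 vs MRSA103: 12
The smallest is 6 mismatches, between MRSA165 and MRSA340; p = 6/22 = 0.273.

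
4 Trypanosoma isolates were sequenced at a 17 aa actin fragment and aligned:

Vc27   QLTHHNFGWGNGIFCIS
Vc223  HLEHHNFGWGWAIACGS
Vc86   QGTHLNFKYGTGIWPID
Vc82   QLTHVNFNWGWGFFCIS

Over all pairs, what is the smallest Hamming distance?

Pairwise Hamming distances:
  Vc27 vs Vc223: 6
  Vc27 vs Vc86: 8
  Vc27 vs Vc82: 4
  Vc223 vs Vc86: 12
  Vc223 vs Vc82: 8
  Vc86 vs Vc82: 9
The smallest is 4, between Vc27 and Vc82.

4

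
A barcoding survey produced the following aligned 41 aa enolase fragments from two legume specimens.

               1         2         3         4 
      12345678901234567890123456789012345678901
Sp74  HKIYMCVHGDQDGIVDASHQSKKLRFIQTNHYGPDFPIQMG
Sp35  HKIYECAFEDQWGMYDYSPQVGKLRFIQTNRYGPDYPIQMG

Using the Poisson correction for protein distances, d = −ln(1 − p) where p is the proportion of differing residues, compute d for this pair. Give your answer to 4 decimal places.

0.3814

Differing sites — 5:M/E; 7:V/A; 8:H/F; 9:G/E; 12:D/W; 14:I/M; 15:V/Y; 17:A/Y; 19:H/P; 21:S/V; 22:K/G; 31:H/R; 36:F/Y.
p = 13/41 = 0.317073.
d = −ln(1 − 0.317073) = −ln(0.682927) = 0.3814.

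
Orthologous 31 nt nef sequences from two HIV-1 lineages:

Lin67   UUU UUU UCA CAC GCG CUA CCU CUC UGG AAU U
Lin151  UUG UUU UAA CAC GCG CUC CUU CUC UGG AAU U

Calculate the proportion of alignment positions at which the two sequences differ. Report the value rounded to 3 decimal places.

0.129

Mismatches occur at site 3 (U/G), site 8 (C/A), site 18 (A/C), site 20 (C/U).
There are 4 differences over 31 sites, so p = 4/31 = 0.129.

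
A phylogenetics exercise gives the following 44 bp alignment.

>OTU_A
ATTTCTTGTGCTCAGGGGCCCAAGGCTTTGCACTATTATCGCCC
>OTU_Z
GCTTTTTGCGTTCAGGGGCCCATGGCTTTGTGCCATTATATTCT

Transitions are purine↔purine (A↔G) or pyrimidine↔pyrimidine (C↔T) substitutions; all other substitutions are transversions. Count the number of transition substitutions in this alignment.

10

The sequences differ at positions 1 (A/G, transition), 2 (T/C, transition), 5 (C/T, transition), 9 (T/C, transition), 11 (C/T, transition), 23 (A/T, transversion), 31 (C/T, transition), 32 (A/G, transition), 34 (T/C, transition), 40 (C/A, transversion), 41 (G/T, transversion), 42 (C/T, transition), 44 (C/T, transition).
Of the 13 differences, 10 transitions and 3 transversions, so the answer is 10.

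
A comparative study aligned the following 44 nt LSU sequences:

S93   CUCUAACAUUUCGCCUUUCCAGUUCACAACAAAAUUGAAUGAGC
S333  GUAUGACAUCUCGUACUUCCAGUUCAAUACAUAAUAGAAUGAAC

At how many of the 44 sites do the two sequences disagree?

The sequences differ at positions 1 (C/G), 3 (C/A), 5 (A/G), 10 (U/C), 14 (C/U), 15 (C/A), 16 (U/C), 27 (C/A), 28 (A/U), 32 (A/U), 36 (U/A), 43 (G/A).
That gives 12 mismatches out of 44 aligned sites, so the Hamming distance is 12.

12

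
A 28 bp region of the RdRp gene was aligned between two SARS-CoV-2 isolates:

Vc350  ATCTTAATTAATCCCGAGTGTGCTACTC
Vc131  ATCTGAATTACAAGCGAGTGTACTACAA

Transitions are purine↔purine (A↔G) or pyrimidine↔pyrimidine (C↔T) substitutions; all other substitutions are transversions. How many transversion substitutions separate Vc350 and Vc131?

7

Mismatches occur at site 5 (T/G, transversion), site 11 (A/C, transversion), site 12 (T/A, transversion), site 13 (C/A, transversion), site 14 (C/G, transversion), site 22 (G/A, transition), site 27 (T/A, transversion), site 28 (C/A, transversion).
Of the 8 differences, 1 transition and 7 transversions, so the answer is 7.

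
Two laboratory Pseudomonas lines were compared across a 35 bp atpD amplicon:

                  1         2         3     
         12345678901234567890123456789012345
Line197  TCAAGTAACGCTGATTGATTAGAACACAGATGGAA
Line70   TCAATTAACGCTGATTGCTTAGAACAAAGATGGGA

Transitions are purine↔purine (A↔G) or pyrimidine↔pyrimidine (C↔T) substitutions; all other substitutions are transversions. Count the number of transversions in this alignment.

3

Differing sites — 5:G/T (Tv); 18:A/C (Tv); 27:C/A (Tv); 34:A/G (Ti).
Of the 4 differences, 1 transition and 3 transversions, so the answer is 3.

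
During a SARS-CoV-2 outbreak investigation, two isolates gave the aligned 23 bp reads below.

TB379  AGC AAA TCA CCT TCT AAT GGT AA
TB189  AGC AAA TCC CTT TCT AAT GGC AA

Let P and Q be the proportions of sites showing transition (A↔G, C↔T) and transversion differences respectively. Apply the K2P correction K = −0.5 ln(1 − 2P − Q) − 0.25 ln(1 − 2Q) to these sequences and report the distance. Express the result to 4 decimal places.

0.1453

Mismatches occur at site 9 (A/C, transversion), site 11 (C/T, transition), site 21 (T/C, transition).
Of the 3 differences, 2 transitions and 1 transversion over 23 sites: P = 2/23 = 0.086957, Q = 1/23 = 0.043478.
d = −0.5·ln(0.782608) − 0.25·ln(0.913044) = −0.5·(-0.245123) − 0.25·(-0.090971) = 0.1453.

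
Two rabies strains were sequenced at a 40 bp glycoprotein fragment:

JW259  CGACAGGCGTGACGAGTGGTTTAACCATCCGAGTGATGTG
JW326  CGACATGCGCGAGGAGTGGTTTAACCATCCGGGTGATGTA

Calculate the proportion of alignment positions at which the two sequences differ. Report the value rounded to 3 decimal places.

0.125

Differing sites — 6:G/T; 10:T/C; 13:C/G; 32:A/G; 40:G/A.
There are 5 differences over 40 sites, so p = 5/40 = 0.125.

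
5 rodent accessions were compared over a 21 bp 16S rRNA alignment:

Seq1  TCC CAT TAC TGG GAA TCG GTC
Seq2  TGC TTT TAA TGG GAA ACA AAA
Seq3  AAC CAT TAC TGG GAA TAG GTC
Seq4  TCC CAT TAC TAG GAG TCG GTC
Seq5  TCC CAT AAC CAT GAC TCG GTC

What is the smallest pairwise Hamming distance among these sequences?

2

Pairwise Hamming distances:
  Seq1 vs Seq2: 9
  Seq1 vs Seq3: 3
  Seq1 vs Seq4: 2
  Seq1 vs Seq5: 5
  Seq2 vs Seq3: 11
  Seq2 vs Seq4: 11
  Seq2 vs Seq5: 14
  Seq3 vs Seq4: 5
  Seq3 vs Seq5: 8
  Seq4 vs Seq5: 4
The smallest is 2, between Seq1 and Seq4.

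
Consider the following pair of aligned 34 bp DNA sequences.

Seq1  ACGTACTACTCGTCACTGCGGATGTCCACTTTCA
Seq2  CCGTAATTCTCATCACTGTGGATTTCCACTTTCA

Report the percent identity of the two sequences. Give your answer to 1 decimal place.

82.4%

Differing sites — 1:A/C; 6:C/A; 8:A/T; 12:G/A; 19:C/T; 24:G/T.
28 of the 34 sites match, so the percent identity is 28/34 × 100 = 82.4%.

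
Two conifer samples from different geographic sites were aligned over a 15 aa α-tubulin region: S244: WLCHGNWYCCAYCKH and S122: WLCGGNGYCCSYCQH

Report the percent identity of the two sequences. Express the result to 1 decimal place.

73.3%

Differing sites — 4:H/G; 7:W/G; 11:A/S; 14:K/Q.
11 of the 15 sites match, so the percent identity is 11/15 × 100 = 73.3%.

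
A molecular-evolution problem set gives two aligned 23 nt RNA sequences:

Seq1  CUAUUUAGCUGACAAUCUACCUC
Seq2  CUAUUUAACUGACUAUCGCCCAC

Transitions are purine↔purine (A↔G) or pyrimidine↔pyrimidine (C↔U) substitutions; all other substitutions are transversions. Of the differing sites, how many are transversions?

4

Differing sites — 8:G/A (Ti); 14:A/U (Tv); 18:U/G (Tv); 19:A/C (Tv); 22:U/A (Tv).
Of the 5 differences, 1 transition and 4 transversions, so the answer is 4.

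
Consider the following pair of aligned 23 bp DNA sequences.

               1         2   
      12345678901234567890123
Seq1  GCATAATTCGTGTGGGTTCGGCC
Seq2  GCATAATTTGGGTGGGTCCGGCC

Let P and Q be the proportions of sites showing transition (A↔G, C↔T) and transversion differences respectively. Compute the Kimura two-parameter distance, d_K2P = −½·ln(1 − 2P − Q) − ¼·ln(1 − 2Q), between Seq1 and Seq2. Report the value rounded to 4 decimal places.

Mismatches occur at site 9 (C↔T, transition), site 11 (T↔G, transversion), site 18 (T↔C, transition).
Of the 3 differences, 2 transitions and 1 transversion over 23 sites: P = 2/23 = 0.086957, Q = 1/23 = 0.043478.
d = −0.5·ln(0.782608) − 0.25·ln(0.913044) = −0.5·(-0.245123) − 0.25·(-0.090971) = 0.1453.

0.1453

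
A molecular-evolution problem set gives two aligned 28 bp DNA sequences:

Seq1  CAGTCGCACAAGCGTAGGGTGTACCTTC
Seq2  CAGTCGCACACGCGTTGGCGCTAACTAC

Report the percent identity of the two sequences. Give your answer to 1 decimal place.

Differing sites — 11:A/C; 16:A/T; 19:G/C; 20:T/G; 21:G/C; 24:C/A; 27:T/A.
21 of the 28 sites match, so the percent identity is 21/28 × 100 = 75.0%.

75.0%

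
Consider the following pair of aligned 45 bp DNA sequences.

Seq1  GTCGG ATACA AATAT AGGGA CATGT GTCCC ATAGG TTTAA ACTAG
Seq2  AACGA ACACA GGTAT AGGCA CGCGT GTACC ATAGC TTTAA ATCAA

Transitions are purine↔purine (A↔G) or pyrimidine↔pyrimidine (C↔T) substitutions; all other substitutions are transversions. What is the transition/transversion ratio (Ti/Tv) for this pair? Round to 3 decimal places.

2.500

Differing sites — 1:G/A (Ti); 2:T/A (Tv); 5:G/A (Ti); 7:T/C (Ti); 11:A/G (Ti); 12:A/G (Ti); 19:G/C (Tv); 22:A/G (Ti); 23:T/C (Ti); 28:C/A (Tv); 35:G/C (Tv); 42:C/T (Ti); 43:T/C (Ti); 45:G/A (Ti).
Of the 14 differences, 10 transitions and 4 transversions, so Ti/Tv = 10/4 = 2.500.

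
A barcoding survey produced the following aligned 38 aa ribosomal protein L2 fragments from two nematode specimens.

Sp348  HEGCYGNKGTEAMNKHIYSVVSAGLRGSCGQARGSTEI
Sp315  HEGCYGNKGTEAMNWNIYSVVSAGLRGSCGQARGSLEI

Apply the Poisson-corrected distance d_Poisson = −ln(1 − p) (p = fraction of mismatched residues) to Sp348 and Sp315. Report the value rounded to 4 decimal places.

0.0822

Mismatches occur at site 15 (K/W), site 16 (H/N), site 36 (T/L).
p = 3/38 = 0.078947.
d = −ln(1 − 0.078947) = −ln(0.921053) = 0.0822.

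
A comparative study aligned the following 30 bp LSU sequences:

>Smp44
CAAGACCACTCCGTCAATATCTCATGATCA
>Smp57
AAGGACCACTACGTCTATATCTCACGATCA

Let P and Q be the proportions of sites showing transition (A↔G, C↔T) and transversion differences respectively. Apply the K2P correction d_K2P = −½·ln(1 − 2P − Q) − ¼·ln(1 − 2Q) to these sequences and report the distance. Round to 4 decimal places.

0.1886

Mismatches occur at site 1 (C→A, transversion), site 3 (A→G, transition), site 11 (C→A, transversion), site 16 (A→T, transversion), site 25 (T→C, transition).
Of the 5 differences, 2 transitions and 3 transversions over 30 sites: P = 2/30 = 0.066667, Q = 3/30 = 0.100000.
d = −0.5·ln(0.766666) − 0.25·ln(0.800000) = −0.5·(-0.265704) − 0.25·(-0.223144) = 0.1886.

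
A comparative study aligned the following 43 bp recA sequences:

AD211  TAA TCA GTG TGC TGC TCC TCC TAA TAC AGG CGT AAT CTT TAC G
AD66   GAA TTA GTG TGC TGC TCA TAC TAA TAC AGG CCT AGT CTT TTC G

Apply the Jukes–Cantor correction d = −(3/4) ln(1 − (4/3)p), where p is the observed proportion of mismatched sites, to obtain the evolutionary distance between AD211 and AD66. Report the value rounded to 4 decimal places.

Mismatches occur at site 1 (T↔G), site 5 (C↔T), site 18 (C↔A), site 20 (C↔A), site 32 (G↔C), site 35 (A↔G), site 41 (A↔T).
p = 7/43 = 0.162791.
d = −0.75 · ln(1 − (4/3)·0.162791) = −0.75 · ln(0.782945) = −0.75 · (-0.244693) = 0.1835.

0.1835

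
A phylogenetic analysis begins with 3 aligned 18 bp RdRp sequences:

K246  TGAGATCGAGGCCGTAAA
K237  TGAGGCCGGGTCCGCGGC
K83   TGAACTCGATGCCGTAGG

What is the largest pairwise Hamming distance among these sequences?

9

Pairwise Hamming distances:
  K246 vs K237: 8
  K246 vs K83: 5
  K237 vs K83: 9
The largest is 9, between K237 and K83.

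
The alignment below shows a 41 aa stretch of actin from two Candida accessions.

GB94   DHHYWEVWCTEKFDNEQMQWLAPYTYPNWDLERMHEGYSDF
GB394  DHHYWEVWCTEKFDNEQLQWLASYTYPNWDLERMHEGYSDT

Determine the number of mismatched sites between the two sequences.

The sequences differ at positions 18 (M/L), 23 (P/S), 41 (F/T).
That gives 3 mismatches out of 41 aligned sites, so the Hamming distance is 3.

3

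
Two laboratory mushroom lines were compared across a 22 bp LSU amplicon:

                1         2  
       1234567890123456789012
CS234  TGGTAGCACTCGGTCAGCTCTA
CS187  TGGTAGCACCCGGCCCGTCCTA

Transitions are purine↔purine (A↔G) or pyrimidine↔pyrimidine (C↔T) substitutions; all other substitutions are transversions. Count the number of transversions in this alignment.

1

Mismatches occur at site 10 (T→C, transition), site 14 (T→C, transition), site 16 (A→C, transversion), site 18 (C→T, transition), site 19 (T→C, transition).
Of the 5 differences, 4 transitions and 1 transversion, so the answer is 1.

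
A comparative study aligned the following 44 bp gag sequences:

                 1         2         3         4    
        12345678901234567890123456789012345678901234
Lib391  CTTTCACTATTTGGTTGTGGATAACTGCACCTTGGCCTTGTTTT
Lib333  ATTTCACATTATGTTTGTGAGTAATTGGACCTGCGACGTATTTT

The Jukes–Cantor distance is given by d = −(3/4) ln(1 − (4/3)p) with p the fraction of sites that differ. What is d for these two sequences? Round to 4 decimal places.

Differing sites — 1:C/A; 8:T/A; 9:A/T; 11:T/A; 14:G/T; 20:G/A; 21:A/G; 25:C/T; 28:C/G; 33:T/G; 34:G/C; 36:C/A; 38:T/G; 40:G/A.
p = 14/44 = 0.318182.
d = −0.75 · ln(1 − (4/3)·0.318182) = −0.75 · ln(0.575757) = −0.75 · (-0.552070) = 0.4141.

0.4141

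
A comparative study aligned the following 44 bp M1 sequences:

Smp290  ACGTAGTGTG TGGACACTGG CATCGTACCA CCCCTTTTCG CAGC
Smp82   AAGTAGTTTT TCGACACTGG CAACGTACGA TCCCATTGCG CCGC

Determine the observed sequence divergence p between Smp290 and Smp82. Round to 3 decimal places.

Mismatches occur at site 2 (C/A), site 8 (G/T), site 10 (G/T), site 12 (G/C), site 23 (T/A), site 29 (C/G), site 31 (C/T), site 35 (T/A), site 38 (T/G), site 42 (A/C).
There are 10 differences over 44 sites, so p = 10/44 = 0.227.

0.227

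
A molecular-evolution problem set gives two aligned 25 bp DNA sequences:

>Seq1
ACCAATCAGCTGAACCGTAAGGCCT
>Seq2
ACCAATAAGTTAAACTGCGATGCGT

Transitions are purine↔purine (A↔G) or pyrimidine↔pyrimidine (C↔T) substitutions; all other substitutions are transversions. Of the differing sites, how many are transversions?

3

The sequences differ at positions 7 (C/A, transversion), 10 (C/T, transition), 12 (G/A, transition), 16 (C/T, transition), 18 (T/C, transition), 19 (A/G, transition), 21 (G/T, transversion), 24 (C/G, transversion).
Of the 8 differences, 5 transitions and 3 transversions, so the answer is 3.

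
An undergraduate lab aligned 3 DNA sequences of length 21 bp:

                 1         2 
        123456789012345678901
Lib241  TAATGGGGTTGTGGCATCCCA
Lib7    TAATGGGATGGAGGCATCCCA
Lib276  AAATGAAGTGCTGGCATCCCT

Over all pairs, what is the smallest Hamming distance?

3

Pairwise Hamming distances:
  Lib241 vs Lib7: 3
  Lib241 vs Lib276: 6
  Lib7 vs Lib276: 7
The smallest is 3, between Lib241 and Lib7.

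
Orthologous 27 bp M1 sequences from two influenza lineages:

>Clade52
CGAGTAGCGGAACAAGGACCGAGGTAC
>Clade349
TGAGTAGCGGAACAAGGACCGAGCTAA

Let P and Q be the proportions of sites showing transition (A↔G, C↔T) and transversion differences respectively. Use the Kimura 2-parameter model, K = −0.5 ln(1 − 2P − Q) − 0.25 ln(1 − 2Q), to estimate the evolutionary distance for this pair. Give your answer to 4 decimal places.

Mismatches occur at site 1 (C→T, transition), site 24 (G→C, transversion), site 27 (C→A, transversion).
Of the 3 differences, 1 transition and 2 transversions over 27 sites: P = 1/27 = 0.037037, Q = 2/27 = 0.074074.
d = −0.5·ln(0.851852) − 0.25·ln(0.851852) = −0.5·(-0.160342) − 0.25·(-0.160342) = 0.1203.

0.1203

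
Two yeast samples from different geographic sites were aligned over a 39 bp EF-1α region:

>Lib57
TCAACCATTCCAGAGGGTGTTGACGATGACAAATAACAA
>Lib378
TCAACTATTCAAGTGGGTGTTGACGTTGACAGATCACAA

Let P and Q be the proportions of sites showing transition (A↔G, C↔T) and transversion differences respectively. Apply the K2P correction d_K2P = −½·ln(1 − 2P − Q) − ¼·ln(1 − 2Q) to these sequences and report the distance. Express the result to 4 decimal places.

0.1722

The sequences differ at positions 6 (C/T, transition), 11 (C/A, transversion), 14 (A/T, transversion), 26 (A/T, transversion), 32 (A/G, transition), 35 (A/C, transversion).
Of the 6 differences, 2 transitions and 4 transversions over 39 sites: P = 2/39 = 0.051282, Q = 4/39 = 0.102564.
d = −0.5·ln(0.794872) − 0.25·ln(0.794872) = −0.5·(-0.229574) − 0.25·(-0.229574) = 0.1722.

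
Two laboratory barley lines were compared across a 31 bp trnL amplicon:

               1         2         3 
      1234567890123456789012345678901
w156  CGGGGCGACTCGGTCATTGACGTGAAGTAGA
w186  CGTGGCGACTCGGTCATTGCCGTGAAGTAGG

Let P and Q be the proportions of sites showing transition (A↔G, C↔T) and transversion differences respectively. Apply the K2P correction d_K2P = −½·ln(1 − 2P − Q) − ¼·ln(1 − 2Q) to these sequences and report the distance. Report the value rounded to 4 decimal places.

0.1036

Mismatches occur at site 3 (G↔T, transversion), site 20 (A↔C, transversion), site 31 (A↔G, transition).
Of the 3 differences, 1 transition and 2 transversions over 31 sites: P = 1/31 = 0.032258, Q = 2/31 = 0.064516.
d = −0.5·ln(0.870968) − 0.25·ln(0.870968) = −0.5·(-0.138150) − 0.25·(-0.138150) = 0.1036.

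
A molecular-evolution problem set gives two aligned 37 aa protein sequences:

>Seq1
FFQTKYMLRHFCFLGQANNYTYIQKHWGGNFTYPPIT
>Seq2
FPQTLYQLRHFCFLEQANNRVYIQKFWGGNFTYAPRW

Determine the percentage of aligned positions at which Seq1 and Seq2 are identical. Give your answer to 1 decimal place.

73.0%

The sequences differ at positions 2 (F/P), 5 (K/L), 7 (M/Q), 15 (G/E), 20 (Y/R), 21 (T/V), 26 (H/F), 34 (P/A), 36 (I/R), 37 (T/W).
27 of the 37 sites match, so the percent identity is 27/37 × 100 = 73.0%.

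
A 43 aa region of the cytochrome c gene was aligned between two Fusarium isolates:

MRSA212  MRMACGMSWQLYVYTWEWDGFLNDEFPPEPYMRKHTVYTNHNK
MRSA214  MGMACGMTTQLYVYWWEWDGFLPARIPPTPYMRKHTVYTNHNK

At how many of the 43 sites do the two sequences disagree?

Differing sites — 2:R/G; 8:S/T; 9:W/T; 15:T/W; 23:N/P; 24:D/A; 25:E/R; 26:F/I; 29:E/T.
That gives 9 mismatches out of 43 aligned sites, so the Hamming distance is 9.

9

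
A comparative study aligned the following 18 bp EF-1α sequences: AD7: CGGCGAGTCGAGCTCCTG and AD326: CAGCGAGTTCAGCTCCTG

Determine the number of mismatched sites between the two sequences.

3

Differing sites — 2:G/A; 9:C/T; 10:G/C.
That gives 3 mismatches out of 18 aligned sites, so the Hamming distance is 3.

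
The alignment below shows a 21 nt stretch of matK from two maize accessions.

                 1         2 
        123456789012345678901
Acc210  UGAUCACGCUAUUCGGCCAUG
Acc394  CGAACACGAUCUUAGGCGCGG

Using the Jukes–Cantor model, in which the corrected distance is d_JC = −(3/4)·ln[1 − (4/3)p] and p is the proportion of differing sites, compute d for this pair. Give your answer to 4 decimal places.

Differing sites — 1:U/C; 4:U/A; 9:C/A; 11:A/C; 14:C/A; 18:C/G; 19:A/C; 20:U/G.
p = 8/21 = 0.380952.
d = −0.75 · ln(1 − (4/3)·0.380952) = −0.75 · ln(0.492064) = −0.75 · (-0.709146) = 0.5319.

0.5319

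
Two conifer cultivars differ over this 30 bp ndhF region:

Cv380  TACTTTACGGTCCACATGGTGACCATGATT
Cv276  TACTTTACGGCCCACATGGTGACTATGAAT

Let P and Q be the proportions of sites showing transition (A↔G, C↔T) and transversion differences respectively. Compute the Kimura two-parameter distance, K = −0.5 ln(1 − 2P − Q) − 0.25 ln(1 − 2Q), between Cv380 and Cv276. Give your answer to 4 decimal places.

0.1084

The sequences differ at positions 11 (T/C, transition), 24 (C/T, transition), 29 (T/A, transversion).
Of the 3 differences, 2 transitions and 1 transversion over 30 sites: P = 2/30 = 0.066667, Q = 1/30 = 0.033333.
d = −0.5·ln(0.833333) − 0.25·ln(0.933334) = −0.5·(-0.182322) − 0.25·(-0.068992) = 0.1084.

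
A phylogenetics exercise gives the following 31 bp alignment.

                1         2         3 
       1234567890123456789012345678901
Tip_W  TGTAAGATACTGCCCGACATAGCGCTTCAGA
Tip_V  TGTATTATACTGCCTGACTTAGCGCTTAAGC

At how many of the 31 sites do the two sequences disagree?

Differing sites — 5:A/T; 6:G/T; 15:C/T; 19:A/T; 28:C/A; 31:A/C.
That gives 6 mismatches out of 31 aligned sites, so the Hamming distance is 6.

6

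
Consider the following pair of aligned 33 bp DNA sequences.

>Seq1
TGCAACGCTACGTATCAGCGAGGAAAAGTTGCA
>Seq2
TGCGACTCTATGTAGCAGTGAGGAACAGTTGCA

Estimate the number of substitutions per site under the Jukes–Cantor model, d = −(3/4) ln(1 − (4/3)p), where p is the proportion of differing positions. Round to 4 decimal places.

0.2082

The sequences differ at positions 4 (A/G), 7 (G/T), 11 (C/T), 15 (T/G), 19 (C/T), 26 (A/C).
p = 6/33 = 0.181818.
d = −0.75 · ln(1 − (4/3)·0.181818) = −0.75 · ln(0.757576) = −0.75 · (-0.277631) = 0.2082.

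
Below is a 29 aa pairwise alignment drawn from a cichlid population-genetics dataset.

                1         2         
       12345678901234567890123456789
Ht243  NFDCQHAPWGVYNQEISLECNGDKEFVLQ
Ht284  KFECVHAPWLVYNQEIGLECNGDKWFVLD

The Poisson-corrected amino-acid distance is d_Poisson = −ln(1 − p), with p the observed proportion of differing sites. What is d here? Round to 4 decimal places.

0.2763

The sequences differ at positions 1 (N/K), 3 (D/E), 5 (Q/V), 10 (G/L), 17 (S/G), 25 (E/W), 29 (Q/D).
p = 7/29 = 0.241379.
d = −ln(1 − 0.241379) = −ln(0.758621) = 0.2763.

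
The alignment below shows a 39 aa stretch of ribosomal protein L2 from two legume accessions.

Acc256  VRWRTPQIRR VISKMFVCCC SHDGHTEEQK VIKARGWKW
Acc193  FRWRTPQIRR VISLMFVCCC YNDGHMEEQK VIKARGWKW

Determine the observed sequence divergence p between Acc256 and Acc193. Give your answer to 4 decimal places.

Mismatches occur at site 1 (V↔F), site 14 (K↔L), site 21 (S↔Y), site 22 (H↔N), site 26 (T↔M).
There are 5 differences over 39 sites, so p = 5/39 = 0.1282.

0.1282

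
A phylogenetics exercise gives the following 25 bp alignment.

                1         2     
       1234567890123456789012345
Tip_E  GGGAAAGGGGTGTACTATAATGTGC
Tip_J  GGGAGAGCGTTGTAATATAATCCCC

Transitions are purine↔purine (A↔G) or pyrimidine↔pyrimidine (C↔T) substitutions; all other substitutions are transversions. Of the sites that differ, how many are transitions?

Mismatches occur at site 5 (A→G, transition), site 8 (G→C, transversion), site 10 (G→T, transversion), site 15 (C→A, transversion), site 22 (G→C, transversion), site 23 (T→C, transition), site 24 (G→C, transversion).
Of the 7 differences, 2 transitions and 5 transversions, so the answer is 2.

2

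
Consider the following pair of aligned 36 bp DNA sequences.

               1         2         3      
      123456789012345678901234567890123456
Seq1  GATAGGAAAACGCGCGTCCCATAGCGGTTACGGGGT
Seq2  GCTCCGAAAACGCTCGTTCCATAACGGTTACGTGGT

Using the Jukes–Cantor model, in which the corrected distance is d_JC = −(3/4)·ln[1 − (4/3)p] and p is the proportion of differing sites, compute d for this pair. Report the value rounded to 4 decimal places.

Differing sites — 2:A/C; 4:A/C; 5:G/C; 14:G/T; 18:C/T; 24:G/A; 33:G/T.
p = 7/36 = 0.194444.
d = −0.75 · ln(1 − (4/3)·0.194444) = −0.75 · ln(0.740741) = −0.75 · (-0.300104) = 0.2251.

0.2251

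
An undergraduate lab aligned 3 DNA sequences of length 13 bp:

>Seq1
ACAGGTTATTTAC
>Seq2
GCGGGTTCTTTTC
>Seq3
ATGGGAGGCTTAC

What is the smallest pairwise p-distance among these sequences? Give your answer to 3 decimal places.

0.308

Pairwise Hamming distances:
  Seq1 vs Seq2: 4
  Seq1 vs Seq3: 6
  Seq2 vs Seq3: 7
The smallest is 4 mismatches, between Seq1 and Seq2; p = 4/13 = 0.308.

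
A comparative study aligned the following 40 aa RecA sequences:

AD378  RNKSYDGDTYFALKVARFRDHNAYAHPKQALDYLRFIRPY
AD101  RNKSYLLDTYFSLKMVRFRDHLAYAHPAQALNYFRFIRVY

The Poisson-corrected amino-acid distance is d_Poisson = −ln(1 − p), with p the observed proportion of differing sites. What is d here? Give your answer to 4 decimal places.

Mismatches occur at site 6 (D↔L), site 7 (G↔L), site 12 (A↔S), site 15 (V↔M), site 16 (A↔V), site 22 (N↔L), site 28 (K↔A), site 32 (D↔N), site 34 (L↔F), site 39 (P↔V).
p = 10/40 = 0.250000.
d = −ln(1 − 0.250000) = −ln(0.750000) = 0.2877.

0.2877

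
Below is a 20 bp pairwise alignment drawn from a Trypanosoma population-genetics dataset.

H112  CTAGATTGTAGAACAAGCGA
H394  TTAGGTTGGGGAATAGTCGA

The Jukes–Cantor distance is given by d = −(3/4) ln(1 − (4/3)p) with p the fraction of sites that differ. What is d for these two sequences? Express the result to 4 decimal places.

0.4715

The sequences differ at positions 1 (C/T), 5 (A/G), 9 (T/G), 10 (A/G), 14 (C/T), 16 (A/G), 17 (G/T).
p = 7/20 = 0.350000.
d = −0.75 · ln(1 − (4/3)·0.350000) = −0.75 · ln(0.533333) = −0.75 · (-0.628609) = 0.4715.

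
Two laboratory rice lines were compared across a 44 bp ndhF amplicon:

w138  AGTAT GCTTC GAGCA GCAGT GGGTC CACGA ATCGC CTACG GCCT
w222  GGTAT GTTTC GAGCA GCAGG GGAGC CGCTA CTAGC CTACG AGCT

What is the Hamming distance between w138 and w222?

11

Mismatches occur at site 1 (A↔G), site 7 (C↔T), site 20 (T↔G), site 23 (G↔A), site 24 (T↔G), site 27 (A↔G), site 29 (G↔T), site 31 (A↔C), site 33 (C↔A), site 41 (G↔A), site 42 (C↔G).
That gives 11 mismatches out of 44 aligned sites, so the Hamming distance is 11.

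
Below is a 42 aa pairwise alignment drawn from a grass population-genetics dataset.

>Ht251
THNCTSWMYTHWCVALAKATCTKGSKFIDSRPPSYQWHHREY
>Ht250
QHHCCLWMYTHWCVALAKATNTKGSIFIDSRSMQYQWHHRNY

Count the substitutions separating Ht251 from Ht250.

10

Differing sites — 1:T/Q; 3:N/H; 5:T/C; 6:S/L; 21:C/N; 26:K/I; 32:P/S; 33:P/M; 34:S/Q; 41:E/N.
That gives 10 mismatches out of 42 aligned sites, so the Hamming distance is 10.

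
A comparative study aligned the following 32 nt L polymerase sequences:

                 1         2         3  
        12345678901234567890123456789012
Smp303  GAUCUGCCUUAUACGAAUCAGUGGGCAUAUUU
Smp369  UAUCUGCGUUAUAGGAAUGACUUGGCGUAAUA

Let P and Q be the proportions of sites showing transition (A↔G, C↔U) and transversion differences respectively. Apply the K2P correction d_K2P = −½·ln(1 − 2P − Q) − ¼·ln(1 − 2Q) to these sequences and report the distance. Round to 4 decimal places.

Differing sites — 1:G/U (Tv); 8:C/G (Tv); 14:C/G (Tv); 19:C/G (Tv); 21:G/C (Tv); 23:G/U (Tv); 27:A/G (Ti); 30:U/A (Tv); 32:U/A (Tv).
Of the 9 differences, 1 transition and 8 transversions over 32 sites: P = 1/32 = 0.031250, Q = 8/32 = 0.250000.
d = −0.5·ln(0.687500) − 0.25·ln(0.500000) = −0.5·(-0.374693) − 0.25·(-0.693147) = 0.3606.

0.3606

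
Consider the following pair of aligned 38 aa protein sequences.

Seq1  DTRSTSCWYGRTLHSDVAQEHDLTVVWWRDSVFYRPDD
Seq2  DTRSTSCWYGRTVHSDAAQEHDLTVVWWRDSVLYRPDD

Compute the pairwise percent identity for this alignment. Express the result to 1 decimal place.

92.1%

Mismatches occur at site 13 (L→V), site 17 (V→A), site 33 (F→L).
35 of the 38 sites match, so the percent identity is 35/38 × 100 = 92.1%.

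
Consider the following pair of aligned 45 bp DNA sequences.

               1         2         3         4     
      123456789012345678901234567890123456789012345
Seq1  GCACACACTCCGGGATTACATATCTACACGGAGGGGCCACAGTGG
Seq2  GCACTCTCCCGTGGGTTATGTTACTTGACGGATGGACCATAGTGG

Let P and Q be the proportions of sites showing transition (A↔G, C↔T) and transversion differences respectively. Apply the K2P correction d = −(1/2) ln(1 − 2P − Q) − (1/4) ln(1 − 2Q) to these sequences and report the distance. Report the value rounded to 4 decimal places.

Differing sites — 5:A/T (Tv); 7:A/T (Tv); 9:T/C (Ti); 11:C/G (Tv); 12:G/T (Tv); 15:A/G (Ti); 19:C/T (Ti); 20:A/G (Ti); 22:A/T (Tv); 23:T/A (Tv); 26:A/T (Tv); 27:C/G (Tv); 33:G/T (Tv); 36:G/A (Ti); 40:C/T (Ti).
Of the 15 differences, 6 transitions and 9 transversions over 45 sites: P = 6/45 = 0.133333, Q = 9/45 = 0.200000.
d = −0.5·ln(0.533334) − 0.25·ln(0.600000) = −0.5·(-0.628607) − 0.25·(-0.510826) = 0.4420.

0.4420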